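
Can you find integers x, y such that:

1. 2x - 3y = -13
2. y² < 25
Yes

Take x = -8, y = -1. Substituting into each constraint:
  (1) 2(-8) - 3(-1) = -13 ✓
  (2) y² = (-1)² = 1, and 1 < 25 ✓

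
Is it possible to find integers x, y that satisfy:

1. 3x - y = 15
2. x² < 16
Yes

Take x = 0, y = -15. Substituting into each constraint:
  (1) 3(0) + 15 = 15 ✓
  (2) x² = (0)² = 0, and 0 < 16 ✓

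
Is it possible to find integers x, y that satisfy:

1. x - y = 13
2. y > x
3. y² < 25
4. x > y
No

A contradictory subset is {y > x, x > y}. No integer assignment can satisfy these jointly:

  - y > x: bounds one variable relative to another variable
  - x > y: bounds one variable relative to another variable

Direct contradiction: y > x and x > y cannot both hold.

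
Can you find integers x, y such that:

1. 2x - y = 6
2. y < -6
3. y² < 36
No

A contradictory subset is {y < -6, y² < 36}. No integer assignment can satisfy these jointly:

  - y < -6: bounds one variable relative to a constant
  - y² < 36: restricts y to |y| ≤ 5

Direct contradiction: the bounds on y require y ≥ -5 and y ≤ -7 simultaneously, which is empty.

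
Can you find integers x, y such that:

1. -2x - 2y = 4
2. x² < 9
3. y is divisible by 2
Yes

Take x = -2, y = 0. Substituting into each constraint:
  (1) -2(-2) - 2(0) = 4 ✓
  (2) x² = (-2)² = 4, and 4 < 9 ✓
  (3) 0 = 2 × 0, remainder 0 ✓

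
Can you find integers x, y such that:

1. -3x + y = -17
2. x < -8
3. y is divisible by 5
Yes

Take x = -11, y = -50. Substituting into each constraint:
  (1) -3(-11) + (-50) = -17 ✓
  (2) -11 < -8 ✓
  (3) -50 = 5 × -10, remainder 0 ✓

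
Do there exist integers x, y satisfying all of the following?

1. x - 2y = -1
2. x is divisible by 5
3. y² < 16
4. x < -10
No

A contradictory subset is {x - 2y = -1, y² < 16, x < -10}. No integer assignment can satisfy these jointly:

  - x - 2y = -1: is a linear equation tying the variables together
  - y² < 16: restricts y to |y| ≤ 3
  - x < -10: bounds one variable relative to a constant

Range argument: with x ∈ [−∞, -11], y ∈ [-3, 3], the left side of the equation is at most -5, but the right side is -1 > -5. No integer solution exists.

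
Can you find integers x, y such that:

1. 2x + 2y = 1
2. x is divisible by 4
No

Even the single constraint (2x + 2y = 1) is infeasible over the integers.

  - 2x + 2y = 1: every term on the left is divisible by 2, so the LHS ≡ 0 (mod 2), but the RHS 1 is not — no integer solution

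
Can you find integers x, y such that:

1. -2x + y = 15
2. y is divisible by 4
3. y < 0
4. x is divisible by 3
No

A contradictory subset is {-2x + y = 15, y is divisible by 4}. No integer assignment can satisfy these jointly:

  - -2x + y = 15: is a linear equation tying the variables together
  - y is divisible by 4: restricts y to multiples of 4

Modular obstruction: writing y = 4y', every remaining term of the linear equation is divisible by 2, so the left side is ≡ 0 (mod 2); but the right side 15 ≡ 1 (mod 2). No integers can satisfy it.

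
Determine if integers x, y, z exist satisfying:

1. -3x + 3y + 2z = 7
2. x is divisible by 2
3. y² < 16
Yes

Take x = 0, y = 1, z = 2. Substituting into each constraint:
  (1) -3(0) + 3(1) + 2(2) = 7 ✓
  (2) 0 = 2 × 0, remainder 0 ✓
  (3) y² = (1)² = 1, and 1 < 16 ✓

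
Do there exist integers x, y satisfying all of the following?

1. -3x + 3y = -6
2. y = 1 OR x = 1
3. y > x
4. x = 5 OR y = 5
No

A contradictory subset is {-3x + 3y = -6, y > x}. No integer assignment can satisfy these jointly:

  - -3x + 3y = -6: is a linear equation tying the variables together
  - y > x: bounds one variable relative to another variable

From the equation, x − y = 2, i.e. y − x = -2; but y > x requires y − x ≥ 1. Contradiction.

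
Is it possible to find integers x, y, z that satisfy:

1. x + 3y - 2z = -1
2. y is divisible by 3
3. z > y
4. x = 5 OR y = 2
Yes

Take x = 5, y = 6, z = 12. Substituting into each constraint:
  (1) 5 + 3(6) - 2(12) = -1 ✓
  (2) 6 = 3 × 2, remainder 0 ✓
  (3) 12 > 6 ✓
  (4) x = 5, target 5 ✓ (first branch holds)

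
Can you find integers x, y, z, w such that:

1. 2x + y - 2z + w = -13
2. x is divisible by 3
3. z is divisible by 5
Yes

Take x = 0, y = 0, z = 0, w = -13. Substituting into each constraint:
  (1) 2(0) + 0 - 2(0) + (-13) = -13 ✓
  (2) 0 = 3 × 0, remainder 0 ✓
  (3) 0 = 5 × 0, remainder 0 ✓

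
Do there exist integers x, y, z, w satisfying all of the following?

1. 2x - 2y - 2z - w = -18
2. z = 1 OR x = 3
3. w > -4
Yes

Take x = 3, y = 0, z = 0, w = 24. Substituting into each constraint:
  (1) 2(3) - 2(0) - 2(0) + (-24) = -18 ✓
  (2) x = 3, target 3 ✓ (second branch holds)
  (3) 24 > -4 ✓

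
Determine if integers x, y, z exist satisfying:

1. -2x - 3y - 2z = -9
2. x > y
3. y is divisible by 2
No

A contradictory subset is {-2x - 3y - 2z = -9, y is divisible by 2}. No integer assignment can satisfy these jointly:

  - -2x - 3y - 2z = -9: is a linear equation tying the variables together
  - y is divisible by 2: restricts y to multiples of 2

Modular obstruction: writing y = 2y', every remaining term of the linear equation is divisible by 2, so the left side is ≡ 0 (mod 2); but the right side -9 ≡ 1 (mod 2). No integers can satisfy it.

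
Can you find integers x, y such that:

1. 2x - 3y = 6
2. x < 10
Yes

Take x = 0, y = -2. Substituting into each constraint:
  (1) 2(0) - 3(-2) = 6 ✓
  (2) 0 < 10 ✓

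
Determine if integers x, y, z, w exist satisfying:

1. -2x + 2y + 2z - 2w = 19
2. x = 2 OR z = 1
No

Even the single constraint (-2x + 2y + 2z - 2w = 19) is infeasible over the integers.

  - -2x + 2y + 2z - 2w = 19: every term on the left is divisible by 2, so the LHS ≡ 0 (mod 2), but the RHS 19 is not — no integer solution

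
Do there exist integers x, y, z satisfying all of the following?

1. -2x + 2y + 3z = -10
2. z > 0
Yes

Take x = 8, y = 0, z = 2. Substituting into each constraint:
  (1) -2(8) + 2(0) + 3(2) = -10 ✓
  (2) 2 > 0 ✓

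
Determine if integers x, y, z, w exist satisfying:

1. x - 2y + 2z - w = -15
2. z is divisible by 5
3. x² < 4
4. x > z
Yes

Take x = 1, y = 8, z = 0, w = 0. Substituting into each constraint:
  (1) 1 - 2(8) + 2(0) + 0 = -15 ✓
  (2) 0 = 5 × 0, remainder 0 ✓
  (3) x² = (1)² = 1, and 1 < 4 ✓
  (4) 1 > 0 ✓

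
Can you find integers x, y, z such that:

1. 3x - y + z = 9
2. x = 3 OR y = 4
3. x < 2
Yes

Take x = 1, y = 4, z = 10. Substituting into each constraint:
  (1) 3(1) + (-4) + 10 = 9 ✓
  (2) y = 4, target 4 ✓ (second branch holds)
  (3) 1 < 2 ✓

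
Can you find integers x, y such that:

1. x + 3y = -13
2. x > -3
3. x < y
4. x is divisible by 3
No

A contradictory subset is {x + 3y = -13, x > -3, x < y}. No integer assignment can satisfy these jointly:

  - x + 3y = -13: is a linear equation tying the variables together
  - x > -3: bounds one variable relative to a constant
  - x < y: bounds one variable relative to another variable

Propagating the comparison: y > x and x ≥ -2 give y ≥ -1. Range argument: with x ∈ [-2, ∞], y ∈ [-1, ∞], the left side of the equation is at least -5, but the right side is -13 < -5. No integer solution exists.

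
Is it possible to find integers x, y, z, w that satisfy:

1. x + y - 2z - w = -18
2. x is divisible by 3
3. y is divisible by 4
Yes

Take x = 0, y = 0, z = 0, w = 18. Substituting into each constraint:
  (1) 0 + 0 - 2(0) + (-18) = -18 ✓
  (2) 0 = 3 × 0, remainder 0 ✓
  (3) 0 = 4 × 0, remainder 0 ✓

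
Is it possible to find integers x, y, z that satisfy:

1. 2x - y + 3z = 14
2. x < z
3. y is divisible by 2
Yes

Take x = 1, y = -6, z = 2. Substituting into each constraint:
  (1) 2(1) + 6 + 3(2) = 14 ✓
  (2) 1 < 2 ✓
  (3) -6 = 2 × -3, remainder 0 ✓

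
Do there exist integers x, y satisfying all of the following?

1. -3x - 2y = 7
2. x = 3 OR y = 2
Yes

Take x = 3, y = -8. Substituting into each constraint:
  (1) -3(3) - 2(-8) = 7 ✓
  (2) x = 3, target 3 ✓ (first branch holds)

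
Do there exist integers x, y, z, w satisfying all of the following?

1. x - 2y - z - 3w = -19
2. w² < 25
Yes

Take x = 1, y = 10, z = 0, w = 0. Substituting into each constraint:
  (1) 1 - 2(10) + 0 - 3(0) = -19 ✓
  (2) w² = (0)² = 0, and 0 < 25 ✓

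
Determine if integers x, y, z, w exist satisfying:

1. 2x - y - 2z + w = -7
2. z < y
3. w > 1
Yes

Take x = -4, y = 1, z = 0, w = 2. Substituting into each constraint:
  (1) 2(-4) + (-1) - 2(0) + 2 = -7 ✓
  (2) 0 < 1 ✓
  (3) 2 > 1 ✓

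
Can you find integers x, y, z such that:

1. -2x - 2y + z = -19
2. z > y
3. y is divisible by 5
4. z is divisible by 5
Yes

Take x = 12, y = 0, z = 5. Substituting into each constraint:
  (1) -2(12) - 2(0) + 5 = -19 ✓
  (2) 5 > 0 ✓
  (3) 0 = 5 × 0, remainder 0 ✓
  (4) 5 = 5 × 1, remainder 0 ✓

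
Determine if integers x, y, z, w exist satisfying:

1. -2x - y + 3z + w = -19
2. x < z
Yes

Take x = -1, y = 21, z = 0, w = 0. Substituting into each constraint:
  (1) -2(-1) + (-21) + 3(0) + 0 = -19 ✓
  (2) -1 < 0 ✓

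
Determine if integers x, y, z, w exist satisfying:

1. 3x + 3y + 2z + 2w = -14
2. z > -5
Yes

Take x = 0, y = 0, z = 0, w = -7. Substituting into each constraint:
  (1) 3(0) + 3(0) + 2(0) + 2(-7) = -14 ✓
  (2) 0 > -5 ✓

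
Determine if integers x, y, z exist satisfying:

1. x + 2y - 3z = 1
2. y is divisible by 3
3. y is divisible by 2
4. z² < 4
Yes

Take x = 1, y = 0, z = 0. Substituting into each constraint:
  (1) 1 + 2(0) - 3(0) = 1 ✓
  (2) 0 = 3 × 0, remainder 0 ✓
  (3) 0 = 2 × 0, remainder 0 ✓
  (4) z² = (0)² = 0, and 0 < 4 ✓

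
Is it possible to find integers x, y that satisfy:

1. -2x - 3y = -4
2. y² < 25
Yes

Take x = 2, y = 0. Substituting into each constraint:
  (1) -2(2) - 3(0) = -4 ✓
  (2) y² = (0)² = 0, and 0 < 25 ✓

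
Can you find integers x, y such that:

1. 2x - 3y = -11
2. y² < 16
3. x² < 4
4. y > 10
No

A contradictory subset is {y² < 16, y > 10}. No integer assignment can satisfy these jointly:

  - y² < 16: restricts y to |y| ≤ 3
  - y > 10: bounds one variable relative to a constant

Direct contradiction: the bounds on y require y ≥ 11 and y ≤ 3 simultaneously, which is empty.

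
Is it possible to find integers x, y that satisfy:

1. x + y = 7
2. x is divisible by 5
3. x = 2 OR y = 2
Yes

Take x = 5, y = 2. Substituting into each constraint:
  (1) 5 + 2 = 7 ✓
  (2) 5 = 5 × 1, remainder 0 ✓
  (3) y = 2, target 2 ✓ (second branch holds)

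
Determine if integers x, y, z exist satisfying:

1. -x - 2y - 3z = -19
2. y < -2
Yes

Take x = 1, y = -3, z = 8. Substituting into each constraint:
  (1) (-1) - 2(-3) - 3(8) = -19 ✓
  (2) -3 < -2 ✓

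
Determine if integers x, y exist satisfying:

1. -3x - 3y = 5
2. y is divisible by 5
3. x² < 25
No

Even the single constraint (-3x - 3y = 5) is infeasible over the integers.

  - -3x - 3y = 5: every term on the left is divisible by 3, so the LHS ≡ 0 (mod 3), but the RHS 5 is not — no integer solution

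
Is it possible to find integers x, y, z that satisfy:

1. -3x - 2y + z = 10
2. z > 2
Yes

Take x = 0, y = 0, z = 10. Substituting into each constraint:
  (1) -3(0) - 2(0) + 10 = 10 ✓
  (2) 10 > 2 ✓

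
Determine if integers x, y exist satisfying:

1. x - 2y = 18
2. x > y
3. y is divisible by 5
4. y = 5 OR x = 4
Yes

Take x = 28, y = 5. Substituting into each constraint:
  (1) 28 - 2(5) = 18 ✓
  (2) 28 > 5 ✓
  (3) 5 = 5 × 1, remainder 0 ✓
  (4) y = 5, target 5 ✓ (first branch holds)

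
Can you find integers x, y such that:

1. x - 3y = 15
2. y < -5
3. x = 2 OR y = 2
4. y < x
No

A contradictory subset is {x - 3y = 15, y < -5, x = 2 OR y = 2}. No integer assignment can satisfy these jointly:

  - x - 3y = 15: is a linear equation tying the variables together
  - y < -5: bounds one variable relative to a constant
  - x = 2 OR y = 2: forces a choice: either x = 2 or y = 2

Split on the disjunction (x = 2 OR y = 2):
  • If x = 2: with x = 2, every remaining term of the linear equation is divisible by 3, so the left side is ≡ 0 (mod 3); but the right side 13 ≡ 1 (mod 3). No integers can satisfy it.
  • If y = 2: this contradicts the bound y ≤ -6.
Both branches are infeasible, so the system has no integer solution.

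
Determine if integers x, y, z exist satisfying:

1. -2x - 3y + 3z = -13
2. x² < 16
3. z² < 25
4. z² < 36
Yes

Take x = 2, y = 3, z = 0. Substituting into each constraint:
  (1) -2(2) - 3(3) + 3(0) = -13 ✓
  (2) x² = (2)² = 4, and 4 < 16 ✓
  (3) z² = (0)² = 0, and 0 < 25 ✓
  (4) z² = (0)² = 0, and 0 < 36 ✓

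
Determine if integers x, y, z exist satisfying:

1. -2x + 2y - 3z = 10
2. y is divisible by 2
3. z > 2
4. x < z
Yes

Take x = -11, y = 0, z = 4. Substituting into each constraint:
  (1) -2(-11) + 2(0) - 3(4) = 10 ✓
  (2) 0 = 2 × 0, remainder 0 ✓
  (3) 4 > 2 ✓
  (4) -11 < 4 ✓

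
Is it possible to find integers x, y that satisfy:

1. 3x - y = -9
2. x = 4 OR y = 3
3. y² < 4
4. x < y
No

A contradictory subset is {3x - y = -9, x = 4 OR y = 3, y² < 4}. No integer assignment can satisfy these jointly:

  - 3x - y = -9: is a linear equation tying the variables together
  - x = 4 OR y = 3: forces a choice: either x = 4 or y = 3
  - y² < 4: restricts y to |y| ≤ 1

Split on the disjunction (x = 4 OR y = 3):
  • If x = 4: the equation forces y = 21, but y² < 4 requires |y| ≤ 1.
  • If y = 3: this contradicts y² < 4, which requires |y| ≤ 1.
Both branches are infeasible, so the system has no integer solution.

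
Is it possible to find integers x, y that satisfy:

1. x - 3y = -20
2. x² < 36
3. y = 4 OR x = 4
Yes

Take x = 4, y = 8. Substituting into each constraint:
  (1) 4 - 3(8) = -20 ✓
  (2) x² = (4)² = 16, and 16 < 36 ✓
  (3) x = 4, target 4 ✓ (second branch holds)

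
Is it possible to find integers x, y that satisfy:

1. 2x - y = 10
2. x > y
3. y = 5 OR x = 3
Yes

Take x = 3, y = -4. Substituting into each constraint:
  (1) 2(3) + 4 = 10 ✓
  (2) 3 > -4 ✓
  (3) x = 3, target 3 ✓ (second branch holds)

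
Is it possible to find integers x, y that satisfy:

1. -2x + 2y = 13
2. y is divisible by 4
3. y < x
No

Even the single constraint (-2x + 2y = 13) is infeasible over the integers.

  - -2x + 2y = 13: every term on the left is divisible by 2, so the LHS ≡ 0 (mod 2), but the RHS 13 is not — no integer solution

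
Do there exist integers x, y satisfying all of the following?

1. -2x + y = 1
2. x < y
Yes

Take x = 0, y = 1. Substituting into each constraint:
  (1) -2(0) + 1 = 1 ✓
  (2) 0 < 1 ✓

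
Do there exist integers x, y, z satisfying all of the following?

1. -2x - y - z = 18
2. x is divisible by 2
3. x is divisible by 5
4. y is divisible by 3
Yes

Take x = 0, y = 0, z = -18. Substituting into each constraint:
  (1) -2(0) + 0 + 18 = 18 ✓
  (2) 0 = 2 × 0, remainder 0 ✓
  (3) 0 = 5 × 0, remainder 0 ✓
  (4) 0 = 3 × 0, remainder 0 ✓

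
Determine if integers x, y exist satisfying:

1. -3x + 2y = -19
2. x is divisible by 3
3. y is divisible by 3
No

A contradictory subset is {-3x + 2y = -19, y is divisible by 3}. No integer assignment can satisfy these jointly:

  - -3x + 2y = -19: is a linear equation tying the variables together
  - y is divisible by 3: restricts y to multiples of 3

Modular obstruction: writing y = 3y', every remaining term of the linear equation is divisible by 3, so the left side is ≡ 0 (mod 3); but the right side -19 ≡ 2 (mod 3). No integers can satisfy it.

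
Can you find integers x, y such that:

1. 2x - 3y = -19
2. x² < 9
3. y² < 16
No

The full constraint system is jointly infeasible over the integers. Each constraint and what it forces:

  - 2x - 3y = -19: is a linear equation tying the variables together
  - x² < 9: restricts x to |x| ≤ 2
  - y² < 16: restricts y to |y| ≤ 3

Range argument: with x ∈ [-2, 2], y ∈ [-3, 3], the left side of the equation is at least -13, but the right side is -19 < -13. No integer solution exists.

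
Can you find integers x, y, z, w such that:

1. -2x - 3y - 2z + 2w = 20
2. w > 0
Yes

Take x = 0, y = 0, z = 0, w = 10. Substituting into each constraint:
  (1) -2(0) - 3(0) - 2(0) + 2(10) = 20 ✓
  (2) 10 > 0 ✓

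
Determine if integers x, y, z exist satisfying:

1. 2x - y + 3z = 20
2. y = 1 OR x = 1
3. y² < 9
Yes

Take x = 3, y = 1, z = 5. Substituting into each constraint:
  (1) 2(3) + (-1) + 3(5) = 20 ✓
  (2) y = 1, target 1 ✓ (first branch holds)
  (3) y² = (1)² = 1, and 1 < 9 ✓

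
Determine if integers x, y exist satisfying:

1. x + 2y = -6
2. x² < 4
Yes

Take x = 0, y = -3. Substituting into each constraint:
  (1) 0 + 2(-3) = -6 ✓
  (2) x² = (0)² = 0, and 0 < 4 ✓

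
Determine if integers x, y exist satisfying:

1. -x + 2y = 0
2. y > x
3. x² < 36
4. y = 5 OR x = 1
No

A contradictory subset is {-x + 2y = 0, y > x, y = 5 OR x = 1}. No integer assignment can satisfy these jointly:

  - -x + 2y = 0: is a linear equation tying the variables together
  - y > x: bounds one variable relative to another variable
  - y = 5 OR x = 1: forces a choice: either y = 5 or x = 1

Split on the disjunction (y = 5 OR x = 1):
  • If y = 5: the equation forces x = 10, giving (y, x) = (5, 10), which violates y > x.
  • If x = 1: with x = 1, every remaining term of the linear equation is divisible by 2, so the left side is ≡ 0 (mod 2); but the right side 1 ≡ 1 (mod 2). No integers can satisfy it.
Both branches are infeasible, so the system has no integer solution.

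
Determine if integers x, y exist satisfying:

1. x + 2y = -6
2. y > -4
Yes

Take x = 0, y = -3. Substituting into each constraint:
  (1) 0 + 2(-3) = -6 ✓
  (2) -3 > -4 ✓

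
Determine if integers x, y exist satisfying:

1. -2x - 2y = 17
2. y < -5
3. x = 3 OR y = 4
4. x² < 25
No

Even the single constraint (-2x - 2y = 17) is infeasible over the integers.

  - -2x - 2y = 17: every term on the left is divisible by 2, so the LHS ≡ 0 (mod 2), but the RHS 17 is not — no integer solution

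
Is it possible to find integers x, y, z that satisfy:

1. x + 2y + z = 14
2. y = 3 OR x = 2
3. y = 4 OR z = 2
Yes

Take x = 2, y = 4, z = 4. Substituting into each constraint:
  (1) 2 + 2(4) + 4 = 14 ✓
  (2) x = 2, target 2 ✓ (second branch holds)
  (3) y = 4, target 4 ✓ (first branch holds)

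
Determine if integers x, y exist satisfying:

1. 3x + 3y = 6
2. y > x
Yes

Take x = 0, y = 2. Substituting into each constraint:
  (1) 3(0) + 3(2) = 6 ✓
  (2) 2 > 0 ✓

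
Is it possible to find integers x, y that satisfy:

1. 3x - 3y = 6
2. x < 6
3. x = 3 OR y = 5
Yes

Take x = 3, y = 1. Substituting into each constraint:
  (1) 3(3) - 3(1) = 6 ✓
  (2) 3 < 6 ✓
  (3) x = 3, target 3 ✓ (first branch holds)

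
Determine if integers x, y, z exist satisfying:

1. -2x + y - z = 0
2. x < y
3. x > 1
Yes

Take x = 2, y = 3, z = -1. Substituting into each constraint:
  (1) -2(2) + 3 + 1 = 0 ✓
  (2) 2 < 3 ✓
  (3) 2 > 1 ✓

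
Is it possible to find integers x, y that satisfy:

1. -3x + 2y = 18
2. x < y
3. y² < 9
Yes

Take x = -6, y = 0. Substituting into each constraint:
  (1) -3(-6) + 2(0) = 18 ✓
  (2) -6 < 0 ✓
  (3) y² = (0)² = 0, and 0 < 9 ✓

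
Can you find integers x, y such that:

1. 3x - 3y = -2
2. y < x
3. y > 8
No

Even the single constraint (3x - 3y = -2) is infeasible over the integers.

  - 3x - 3y = -2: every term on the left is divisible by 3, so the LHS ≡ 0 (mod 3), but the RHS -2 is not — no integer solution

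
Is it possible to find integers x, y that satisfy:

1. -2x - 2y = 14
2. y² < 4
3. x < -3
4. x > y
No

A contradictory subset is {-2x - 2y = 14, x < -3, x > y}. No integer assignment can satisfy these jointly:

  - -2x - 2y = 14: is a linear equation tying the variables together
  - x < -3: bounds one variable relative to a constant
  - x > y: bounds one variable relative to another variable

Propagating the comparison: y < x and x ≤ -4 give y ≤ -5. Range argument: with x ∈ [−∞, -4], y ∈ [−∞, -5], the left side of the equation is at least 18, but the right side is 14 < 18. No integer solution exists.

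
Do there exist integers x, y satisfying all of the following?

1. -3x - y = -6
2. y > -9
Yes

Take x = 0, y = 6. Substituting into each constraint:
  (1) -3(0) + (-6) = -6 ✓
  (2) 6 > -9 ✓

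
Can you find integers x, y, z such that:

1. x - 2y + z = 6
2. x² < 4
Yes

Take x = 0, y = -3, z = 0. Substituting into each constraint:
  (1) 0 - 2(-3) + 0 = 6 ✓
  (2) x² = (0)² = 0, and 0 < 4 ✓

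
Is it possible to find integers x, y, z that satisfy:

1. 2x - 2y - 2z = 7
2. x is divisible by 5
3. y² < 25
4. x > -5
No

Even the single constraint (2x - 2y - 2z = 7) is infeasible over the integers.

  - 2x - 2y - 2z = 7: every term on the left is divisible by 2, so the LHS ≡ 0 (mod 2), but the RHS 7 is not — no integer solution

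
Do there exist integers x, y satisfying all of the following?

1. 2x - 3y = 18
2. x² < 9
Yes

Take x = 0, y = -6. Substituting into each constraint:
  (1) 2(0) - 3(-6) = 18 ✓
  (2) x² = (0)² = 0, and 0 < 9 ✓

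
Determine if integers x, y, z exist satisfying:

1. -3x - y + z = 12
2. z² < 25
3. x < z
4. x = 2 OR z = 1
Yes

Take x = 2, y = -15, z = 3. Substituting into each constraint:
  (1) -3(2) + 15 + 3 = 12 ✓
  (2) z² = (3)² = 9, and 9 < 25 ✓
  (3) 2 < 3 ✓
  (4) x = 2, target 2 ✓ (first branch holds)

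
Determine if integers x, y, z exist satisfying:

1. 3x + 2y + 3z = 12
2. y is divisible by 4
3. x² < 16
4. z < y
Yes

Take x = 2, y = 12, z = -6. Substituting into each constraint:
  (1) 3(2) + 2(12) + 3(-6) = 12 ✓
  (2) 12 = 4 × 3, remainder 0 ✓
  (3) x² = (2)² = 4, and 4 < 16 ✓
  (4) -6 < 12 ✓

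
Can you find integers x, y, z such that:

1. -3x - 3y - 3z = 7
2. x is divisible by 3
No

Even the single constraint (-3x - 3y - 3z = 7) is infeasible over the integers.

  - -3x - 3y - 3z = 7: every term on the left is divisible by 3, so the LHS ≡ 0 (mod 3), but the RHS 7 is not — no integer solution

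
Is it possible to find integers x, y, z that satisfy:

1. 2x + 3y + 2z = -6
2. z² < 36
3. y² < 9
Yes

Take x = -3, y = 0, z = 0. Substituting into each constraint:
  (1) 2(-3) + 3(0) + 2(0) = -6 ✓
  (2) z² = (0)² = 0, and 0 < 36 ✓
  (3) y² = (0)² = 0, and 0 < 9 ✓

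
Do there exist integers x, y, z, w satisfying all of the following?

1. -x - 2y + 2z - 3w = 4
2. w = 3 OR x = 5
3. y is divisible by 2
Yes

Take x = 5, y = 0, z = 0, w = -3. Substituting into each constraint:
  (1) (-5) - 2(0) + 2(0) - 3(-3) = 4 ✓
  (2) x = 5, target 5 ✓ (second branch holds)
  (3) 0 = 2 × 0, remainder 0 ✓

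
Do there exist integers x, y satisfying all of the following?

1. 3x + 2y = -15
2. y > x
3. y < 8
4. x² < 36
Yes

Take x = -5, y = 0. Substituting into each constraint:
  (1) 3(-5) + 2(0) = -15 ✓
  (2) 0 > -5 ✓
  (3) 0 < 8 ✓
  (4) x² = (-5)² = 25, and 25 < 36 ✓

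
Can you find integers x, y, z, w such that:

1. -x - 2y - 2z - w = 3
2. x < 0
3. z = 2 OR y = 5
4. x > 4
No

A contradictory subset is {x < 0, x > 4}. No integer assignment can satisfy these jointly:

  - x < 0: bounds one variable relative to a constant
  - x > 4: bounds one variable relative to a constant

Direct contradiction: the bounds on x require x ≥ 5 and x ≤ -1 simultaneously, which is empty.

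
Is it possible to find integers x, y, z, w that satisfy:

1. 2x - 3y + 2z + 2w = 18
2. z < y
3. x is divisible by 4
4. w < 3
Yes

Take x = 8, y = 0, z = -1, w = 2. Substituting into each constraint:
  (1) 2(8) - 3(0) + 2(-1) + 2(2) = 18 ✓
  (2) -1 < 0 ✓
  (3) 8 = 4 × 2, remainder 0 ✓
  (4) 2 < 3 ✓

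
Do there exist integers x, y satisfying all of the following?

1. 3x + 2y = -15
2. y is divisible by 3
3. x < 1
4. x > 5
No

A contradictory subset is {x < 1, x > 5}. No integer assignment can satisfy these jointly:

  - x < 1: bounds one variable relative to a constant
  - x > 5: bounds one variable relative to a constant

Direct contradiction: the bounds on x require x ≥ 6 and x ≤ 0 simultaneously, which is empty.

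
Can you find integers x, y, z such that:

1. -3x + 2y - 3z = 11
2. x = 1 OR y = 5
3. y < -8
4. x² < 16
Yes

Take x = 1, y = -11, z = -12. Substituting into each constraint:
  (1) -3(1) + 2(-11) - 3(-12) = 11 ✓
  (2) x = 1, target 1 ✓ (first branch holds)
  (3) -11 < -8 ✓
  (4) x² = (1)² = 1, and 1 < 16 ✓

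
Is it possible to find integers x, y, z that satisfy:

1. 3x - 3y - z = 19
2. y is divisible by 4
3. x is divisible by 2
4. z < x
Yes

Take x = 0, y = 0, z = -19. Substituting into each constraint:
  (1) 3(0) - 3(0) + 19 = 19 ✓
  (2) 0 = 4 × 0, remainder 0 ✓
  (3) 0 = 2 × 0, remainder 0 ✓
  (4) -19 < 0 ✓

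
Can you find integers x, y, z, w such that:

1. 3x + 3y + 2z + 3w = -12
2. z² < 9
Yes

Take x = -4, y = 0, z = 0, w = 0. Substituting into each constraint:
  (1) 3(-4) + 3(0) + 2(0) + 3(0) = -12 ✓
  (2) z² = (0)² = 0, and 0 < 9 ✓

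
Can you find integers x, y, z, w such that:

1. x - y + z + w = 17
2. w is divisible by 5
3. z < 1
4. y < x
Yes

Take x = 0, y = -17, z = 0, w = 0. Substituting into each constraint:
  (1) 0 + 17 + 0 + 0 = 17 ✓
  (2) 0 = 5 × 0, remainder 0 ✓
  (3) 0 < 1 ✓
  (4) -17 < 0 ✓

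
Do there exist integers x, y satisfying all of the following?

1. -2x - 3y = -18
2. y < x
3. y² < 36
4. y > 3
No

A contradictory subset is {-2x - 3y = -18, y < x, y > 3}. No integer assignment can satisfy these jointly:

  - -2x - 3y = -18: is a linear equation tying the variables together
  - y < x: bounds one variable relative to another variable
  - y > 3: bounds one variable relative to a constant

Propagating the comparison: x > y and y ≥ 4 give x ≥ 5. Range argument: with x ∈ [5, ∞], y ∈ [4, ∞], the left side of the equation is at most -22, but the right side is -18 > -22. No integer solution exists.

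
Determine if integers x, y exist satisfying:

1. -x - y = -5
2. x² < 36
Yes

Take x = 5, y = 0. Substituting into each constraint:
  (1) (-5) + 0 = -5 ✓
  (2) x² = (5)² = 25, and 25 < 36 ✓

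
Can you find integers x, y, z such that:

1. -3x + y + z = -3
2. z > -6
Yes

Take x = 1, y = 0, z = 0. Substituting into each constraint:
  (1) -3(1) + 0 + 0 = -3 ✓
  (2) 0 > -6 ✓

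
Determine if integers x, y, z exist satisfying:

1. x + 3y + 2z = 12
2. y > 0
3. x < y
Yes

Take x = -1, y = 1, z = 5. Substituting into each constraint:
  (1) (-1) + 3(1) + 2(5) = 12 ✓
  (2) 1 > 0 ✓
  (3) -1 < 1 ✓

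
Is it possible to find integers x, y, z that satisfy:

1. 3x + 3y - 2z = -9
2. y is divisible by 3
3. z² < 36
Yes

Take x = -1, y = 0, z = 3. Substituting into each constraint:
  (1) 3(-1) + 3(0) - 2(3) = -9 ✓
  (2) 0 = 3 × 0, remainder 0 ✓
  (3) z² = (3)² = 9, and 9 < 36 ✓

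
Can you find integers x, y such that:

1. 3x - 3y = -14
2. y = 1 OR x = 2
No

Even the single constraint (3x - 3y = -14) is infeasible over the integers.

  - 3x - 3y = -14: every term on the left is divisible by 3, so the LHS ≡ 0 (mod 3), but the RHS -14 is not — no integer solution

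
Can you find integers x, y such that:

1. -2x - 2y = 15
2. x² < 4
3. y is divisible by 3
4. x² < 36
No

Even the single constraint (-2x - 2y = 15) is infeasible over the integers.

  - -2x - 2y = 15: every term on the left is divisible by 2, so the LHS ≡ 0 (mod 2), but the RHS 15 is not — no integer solution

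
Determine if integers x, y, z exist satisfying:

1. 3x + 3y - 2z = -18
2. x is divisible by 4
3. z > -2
Yes

Take x = 0, y = 0, z = 9. Substituting into each constraint:
  (1) 3(0) + 3(0) - 2(9) = -18 ✓
  (2) 0 = 4 × 0, remainder 0 ✓
  (3) 9 > -2 ✓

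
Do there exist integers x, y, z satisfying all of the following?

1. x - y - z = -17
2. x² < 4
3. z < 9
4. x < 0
Yes

Take x = -1, y = 16, z = 0. Substituting into each constraint:
  (1) (-1) + (-16) + 0 = -17 ✓
  (2) x² = (-1)² = 1, and 1 < 4 ✓
  (3) 0 < 9 ✓
  (4) -1 < 0 ✓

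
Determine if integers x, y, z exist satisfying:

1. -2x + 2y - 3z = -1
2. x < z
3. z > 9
Yes

Take x = 0, y = 16, z = 11. Substituting into each constraint:
  (1) -2(0) + 2(16) - 3(11) = -1 ✓
  (2) 0 < 11 ✓
  (3) 11 > 9 ✓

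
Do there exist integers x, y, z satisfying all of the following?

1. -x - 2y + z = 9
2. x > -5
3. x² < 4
Yes

Take x = 1, y = -5, z = 0. Substituting into each constraint:
  (1) (-1) - 2(-5) + 0 = 9 ✓
  (2) 1 > -5 ✓
  (3) x² = (1)² = 1, and 1 < 4 ✓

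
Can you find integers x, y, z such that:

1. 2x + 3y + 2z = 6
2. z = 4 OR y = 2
Yes

Take x = -1, y = 0, z = 4. Substituting into each constraint:
  (1) 2(-1) + 3(0) + 2(4) = 6 ✓
  (2) z = 4, target 4 ✓ (first branch holds)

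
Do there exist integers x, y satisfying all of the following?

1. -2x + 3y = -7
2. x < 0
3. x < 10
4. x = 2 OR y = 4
No

A contradictory subset is {-2x + 3y = -7, x < 0, x = 2 OR y = 4}. No integer assignment can satisfy these jointly:

  - -2x + 3y = -7: is a linear equation tying the variables together
  - x < 0: bounds one variable relative to a constant
  - x = 2 OR y = 4: forces a choice: either x = 2 or y = 4

Split on the disjunction (x = 2 OR y = 4):
  • If x = 2: this contradicts the bound x ≤ -1.
  • If y = 4: with y = 4, every remaining term of the linear equation is divisible by 2, so the left side is ≡ 0 (mod 2); but the right side -19 ≡ 1 (mod 2). No integers can satisfy it.
Both branches are infeasible, so the system has no integer solution.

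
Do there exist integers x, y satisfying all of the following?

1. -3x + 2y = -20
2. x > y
Yes

Take x = 8, y = 2. Substituting into each constraint:
  (1) -3(8) + 2(2) = -20 ✓
  (2) 8 > 2 ✓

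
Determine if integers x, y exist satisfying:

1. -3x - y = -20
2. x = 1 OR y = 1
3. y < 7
No

The full constraint system is jointly infeasible over the integers. Each constraint and what it forces:

  - -3x - y = -20: is a linear equation tying the variables together
  - x = 1 OR y = 1: forces a choice: either x = 1 or y = 1
  - y < 7: bounds one variable relative to a constant

Split on the disjunction (x = 1 OR y = 1):
  • If x = 1: the equation forces y = 17, which contradicts the bound y ≤ 6.
  • If y = 1: with y = 1, every remaining term of the linear equation is divisible by 3, so the left side is ≡ 0 (mod 3); but the right side -19 ≡ 2 (mod 3). No integers can satisfy it.
Both branches are infeasible, so the system has no integer solution.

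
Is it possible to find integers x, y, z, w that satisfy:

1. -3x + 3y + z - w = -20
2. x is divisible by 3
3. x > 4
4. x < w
Yes

Take x = 6, y = 1, z = 2, w = 7. Substituting into each constraint:
  (1) -3(6) + 3(1) + 2 + (-7) = -20 ✓
  (2) 6 = 3 × 2, remainder 0 ✓
  (3) 6 > 4 ✓
  (4) 6 < 7 ✓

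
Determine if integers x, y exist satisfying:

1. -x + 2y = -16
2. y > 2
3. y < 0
No

A contradictory subset is {y > 2, y < 0}. No integer assignment can satisfy these jointly:

  - y > 2: bounds one variable relative to a constant
  - y < 0: bounds one variable relative to a constant

Direct contradiction: the bounds on y require y ≥ 3 and y ≤ -1 simultaneously, which is empty.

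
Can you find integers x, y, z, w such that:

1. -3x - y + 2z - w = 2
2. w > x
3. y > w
Yes

Take x = -1, y = 1, z = 0, w = 0. Substituting into each constraint:
  (1) -3(-1) + (-1) + 2(0) + 0 = 2 ✓
  (2) 0 > -1 ✓
  (3) 1 > 0 ✓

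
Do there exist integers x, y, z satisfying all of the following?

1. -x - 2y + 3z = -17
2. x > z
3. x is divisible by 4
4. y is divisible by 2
Yes

Take x = 0, y = 4, z = -3. Substituting into each constraint:
  (1) 0 - 2(4) + 3(-3) = -17 ✓
  (2) 0 > -3 ✓
  (3) 0 = 4 × 0, remainder 0 ✓
  (4) 4 = 2 × 2, remainder 0 ✓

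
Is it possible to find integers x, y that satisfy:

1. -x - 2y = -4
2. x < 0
Yes

Take x = -2, y = 3. Substituting into each constraint:
  (1) 2 - 2(3) = -4 ✓
  (2) -2 < 0 ✓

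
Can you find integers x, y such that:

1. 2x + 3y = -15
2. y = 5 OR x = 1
Yes

Take x = -15, y = 5. Substituting into each constraint:
  (1) 2(-15) + 3(5) = -15 ✓
  (2) y = 5, target 5 ✓ (first branch holds)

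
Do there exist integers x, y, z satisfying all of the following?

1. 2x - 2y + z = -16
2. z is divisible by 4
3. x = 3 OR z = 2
Yes

Take x = 3, y = 13, z = 4. Substituting into each constraint:
  (1) 2(3) - 2(13) + 4 = -16 ✓
  (2) 4 = 4 × 1, remainder 0 ✓
  (3) x = 3, target 3 ✓ (first branch holds)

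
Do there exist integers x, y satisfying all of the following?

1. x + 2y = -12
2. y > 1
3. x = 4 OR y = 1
No

The full constraint system is jointly infeasible over the integers. Each constraint and what it forces:

  - x + 2y = -12: is a linear equation tying the variables together
  - y > 1: bounds one variable relative to a constant
  - x = 4 OR y = 1: forces a choice: either x = 4 or y = 1

Split on the disjunction (x = 4 OR y = 1):
  • If x = 4: the equation forces y = -8, which contradicts the bound y ≥ 2.
  • If y = 1: this contradicts the bound y ≥ 2.
Both branches are infeasible, so the system has no integer solution.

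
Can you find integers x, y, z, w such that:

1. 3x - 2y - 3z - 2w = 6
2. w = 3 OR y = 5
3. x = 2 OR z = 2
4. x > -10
Yes

Take x = 2, y = 5, z = 0, w = -5. Substituting into each constraint:
  (1) 3(2) - 2(5) - 3(0) - 2(-5) = 6 ✓
  (2) y = 5, target 5 ✓ (second branch holds)
  (3) x = 2, target 2 ✓ (first branch holds)
  (4) 2 > -10 ✓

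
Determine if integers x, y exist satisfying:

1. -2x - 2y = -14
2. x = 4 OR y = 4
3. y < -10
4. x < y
No

A contradictory subset is {-2x - 2y = -14, x = 4 OR y = 4, y < -10}. No integer assignment can satisfy these jointly:

  - -2x - 2y = -14: is a linear equation tying the variables together
  - x = 4 OR y = 4: forces a choice: either x = 4 or y = 4
  - y < -10: bounds one variable relative to a constant

Split on the disjunction (x = 4 OR y = 4):
  • If x = 4: the equation forces y = 3, which contradicts the bound y ≤ -11.
  • If y = 4: this contradicts the bound y ≤ -11.
Both branches are infeasible, so the system has no integer solution.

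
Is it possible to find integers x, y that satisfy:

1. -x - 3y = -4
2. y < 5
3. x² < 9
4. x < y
Yes

Take x = -2, y = 2. Substituting into each constraint:
  (1) 2 - 3(2) = -4 ✓
  (2) 2 < 5 ✓
  (3) x² = (-2)² = 4, and 4 < 9 ✓
  (4) -2 < 2 ✓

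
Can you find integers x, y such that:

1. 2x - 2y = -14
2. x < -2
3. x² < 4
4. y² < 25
No

A contradictory subset is {x < -2, x² < 4}. No integer assignment can satisfy these jointly:

  - x < -2: bounds one variable relative to a constant
  - x² < 4: restricts x to |x| ≤ 1

Direct contradiction: the bounds on x require x ≥ -1 and x ≤ -3 simultaneously, which is empty.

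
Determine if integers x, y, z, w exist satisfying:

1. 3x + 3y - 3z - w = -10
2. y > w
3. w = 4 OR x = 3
Yes

Take x = 3, y = 2, z = 8, w = 1. Substituting into each constraint:
  (1) 3(3) + 3(2) - 3(8) + (-1) = -10 ✓
  (2) 2 > 1 ✓
  (3) x = 3, target 3 ✓ (second branch holds)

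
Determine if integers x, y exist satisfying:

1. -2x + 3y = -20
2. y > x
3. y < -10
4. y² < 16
No

A contradictory subset is {y < -10, y² < 16}. No integer assignment can satisfy these jointly:

  - y < -10: bounds one variable relative to a constant
  - y² < 16: restricts y to |y| ≤ 3

Direct contradiction: the bounds on y require y ≥ -3 and y ≤ -11 simultaneously, which is empty.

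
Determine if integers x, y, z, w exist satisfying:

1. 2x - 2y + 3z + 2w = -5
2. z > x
Yes

Take x = 0, y = 4, z = 1, w = 0. Substituting into each constraint:
  (1) 2(0) - 2(4) + 3(1) + 2(0) = -5 ✓
  (2) 1 > 0 ✓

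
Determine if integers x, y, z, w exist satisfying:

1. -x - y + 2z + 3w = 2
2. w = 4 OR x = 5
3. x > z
Yes

Take x = 0, y = 8, z = -1, w = 4. Substituting into each constraint:
  (1) 0 + (-8) + 2(-1) + 3(4) = 2 ✓
  (2) w = 4, target 4 ✓ (first branch holds)
  (3) 0 > -1 ✓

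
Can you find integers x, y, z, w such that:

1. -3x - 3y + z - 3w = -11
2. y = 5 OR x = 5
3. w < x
Yes

Take x = 5, y = -6, z = -2, w = 4. Substituting into each constraint:
  (1) -3(5) - 3(-6) + (-2) - 3(4) = -11 ✓
  (2) x = 5, target 5 ✓ (second branch holds)
  (3) 4 < 5 ✓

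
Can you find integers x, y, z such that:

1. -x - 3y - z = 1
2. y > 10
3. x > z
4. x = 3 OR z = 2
Yes

Take x = 3, y = 11, z = -37. Substituting into each constraint:
  (1) (-3) - 3(11) + 37 = 1 ✓
  (2) 11 > 10 ✓
  (3) 3 > -37 ✓
  (4) x = 3, target 3 ✓ (first branch holds)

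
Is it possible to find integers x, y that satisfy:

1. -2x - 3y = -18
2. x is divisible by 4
Yes

Take x = 0, y = 6. Substituting into each constraint:
  (1) -2(0) - 3(6) = -18 ✓
  (2) 0 = 4 × 0, remainder 0 ✓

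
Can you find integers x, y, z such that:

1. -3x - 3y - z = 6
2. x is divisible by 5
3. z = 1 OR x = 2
No

The full constraint system is jointly infeasible over the integers. Each constraint and what it forces:

  - -3x - 3y - z = 6: is a linear equation tying the variables together
  - x is divisible by 5: restricts x to multiples of 5
  - z = 1 OR x = 2: forces a choice: either z = 1 or x = 2

Split on the disjunction (z = 1 OR x = 2):
  • If z = 1: with z = 1, writing x = 5x', every remaining term of the linear equation is divisible by 3, so the left side is ≡ 0 (mod 3); but the right side 7 ≡ 1 (mod 3). No integers can satisfy it.
  • If x = 2: this contradicts the divisibility constraint — 2 is not a multiple of 5.
Both branches are infeasible, so the system has no integer solution.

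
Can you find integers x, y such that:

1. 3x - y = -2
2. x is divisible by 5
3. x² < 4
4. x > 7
No

A contradictory subset is {x² < 4, x > 7}. No integer assignment can satisfy these jointly:

  - x² < 4: restricts x to |x| ≤ 1
  - x > 7: bounds one variable relative to a constant

Direct contradiction: the bounds on x require x ≥ 8 and x ≤ 1 simultaneously, which is empty.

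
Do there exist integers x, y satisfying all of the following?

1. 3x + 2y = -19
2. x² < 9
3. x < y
No

The full constraint system is jointly infeasible over the integers. Each constraint and what it forces:

  - 3x + 2y = -19: is a linear equation tying the variables together
  - x² < 9: restricts x to |x| ≤ 2
  - x < y: bounds one variable relative to another variable

Propagating the comparison: y > x and x ≥ -2 give y ≥ -1. Range argument: with x ∈ [-2, 2], y ∈ [-1, ∞], the left side of the equation is at least -8, but the right side is -19 < -8. No integer solution exists.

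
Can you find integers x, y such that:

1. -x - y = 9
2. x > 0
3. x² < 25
Yes

Take x = 1, y = -10. Substituting into each constraint:
  (1) (-1) + 10 = 9 ✓
  (2) 1 > 0 ✓
  (3) x² = (1)² = 1, and 1 < 25 ✓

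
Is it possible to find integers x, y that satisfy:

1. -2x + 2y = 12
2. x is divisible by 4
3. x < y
Yes

Take x = 0, y = 6. Substituting into each constraint:
  (1) -2(0) + 2(6) = 12 ✓
  (2) 0 = 4 × 0, remainder 0 ✓
  (3) 0 < 6 ✓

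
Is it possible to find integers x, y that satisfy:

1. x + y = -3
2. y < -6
Yes

Take x = 4, y = -7. Substituting into each constraint:
  (1) 4 + (-7) = -3 ✓
  (2) -7 < -6 ✓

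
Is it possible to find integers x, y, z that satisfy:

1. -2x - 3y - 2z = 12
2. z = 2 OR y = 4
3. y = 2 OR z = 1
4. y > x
Yes

Take x = -11, y = 2, z = 2. Substituting into each constraint:
  (1) -2(-11) - 3(2) - 2(2) = 12 ✓
  (2) z = 2, target 2 ✓ (first branch holds)
  (3) y = 2, target 2 ✓ (first branch holds)
  (4) 2 > -11 ✓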